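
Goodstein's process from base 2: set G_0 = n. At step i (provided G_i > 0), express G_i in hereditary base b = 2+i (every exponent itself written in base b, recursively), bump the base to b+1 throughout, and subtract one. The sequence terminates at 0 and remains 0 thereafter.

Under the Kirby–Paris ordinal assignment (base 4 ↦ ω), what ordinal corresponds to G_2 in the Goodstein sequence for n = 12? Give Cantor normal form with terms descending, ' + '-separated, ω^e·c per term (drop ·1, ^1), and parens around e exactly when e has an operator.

base 2: 12 = 2^(2 + 1) + 2^2; at 3: 3^(3 + 1) + 3^3 = 108; next = 107
base 3: 107 = 3^(3 + 1) + 2·3^2 + 2·3 + 2; at 4: 4^(4 + 1) + 2·4^2 + 2·4 + 2 = 1066; next = 1065
base 4: 1065 = 4^(4 + 1) + 2·4^2 + 2·4 + 1; at 5: 5^(5 + 1) + 2·5^2 + 2·5 + 1 = 15686; next = 15685

ω^(ω + 1) + ω^2·2 + ω·2 + 1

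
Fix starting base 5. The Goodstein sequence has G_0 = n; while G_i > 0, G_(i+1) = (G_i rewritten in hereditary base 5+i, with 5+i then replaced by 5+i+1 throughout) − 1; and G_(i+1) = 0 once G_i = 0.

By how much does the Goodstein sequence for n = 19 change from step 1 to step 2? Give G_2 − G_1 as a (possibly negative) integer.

2

G_0=19  [base 5] 3·5 + 4  →[5↦6]→  3·6 + 4 = 22  −1 ⇒ G_1=21
G_1=21  [base 6] 3·6 + 3  →[6↦7]→  3·7 + 3 = 24  −1 ⇒ G_2=23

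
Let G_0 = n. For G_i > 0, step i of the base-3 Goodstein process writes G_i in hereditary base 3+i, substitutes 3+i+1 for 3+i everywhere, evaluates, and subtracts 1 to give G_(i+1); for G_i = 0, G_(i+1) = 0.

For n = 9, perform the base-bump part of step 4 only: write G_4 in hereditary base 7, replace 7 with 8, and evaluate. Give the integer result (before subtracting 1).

base 3: 9 = 3^2; at 4: 4^2 = 16; next = 15
base 4: 15 = 3·4 + 3; at 5: 3·5 + 3 = 18; next = 17
base 5: 17 = 3·5 + 2; at 6: 3·6 + 2 = 20; next = 19
base 6: 19 = 3·6 + 1; at 7: 3·7 + 1 = 22; next = 21

24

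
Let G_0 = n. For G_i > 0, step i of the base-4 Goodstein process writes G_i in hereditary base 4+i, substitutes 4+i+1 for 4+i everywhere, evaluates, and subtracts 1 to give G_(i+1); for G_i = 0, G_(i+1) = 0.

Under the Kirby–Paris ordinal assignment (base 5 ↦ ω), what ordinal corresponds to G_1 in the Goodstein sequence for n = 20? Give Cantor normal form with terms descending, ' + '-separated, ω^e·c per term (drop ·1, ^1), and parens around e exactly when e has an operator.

base 4: 20 = 4^2 + 4; at 5: 5^2 + 5 = 30; next = 29
base 5: 29 = 5^2 + 4; at 6: 6^2 + 4 = 40; next = 39

ω^2 + 4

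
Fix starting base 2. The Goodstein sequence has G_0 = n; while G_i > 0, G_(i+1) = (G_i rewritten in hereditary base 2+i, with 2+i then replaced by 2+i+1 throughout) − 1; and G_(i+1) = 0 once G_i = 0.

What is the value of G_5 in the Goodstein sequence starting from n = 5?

1197

i=0: 5 = 2^2 + 1 (b=2); 2→3: 3^3 + 1 = 28; 28−1 = 27
i=1: 27 = 3^3 (b=3); 3→4: 4^4 = 256; 256−1 = 255
i=2: 255 = 3·4^3 + 3·4^2 + 3·4 + 3 (b=4); 4→5: 3·5^3 + 3·5^2 + 3·5 + 3 = 468; 468−1 = 467
i=3: 467 = 3·5^3 + 3·5^2 + 3·5 + 2 (b=5); 5→6: 3·6^3 + 3·6^2 + 3·6 + 2 = 776; 776−1 = 775
i=4: 775 = 3·6^3 + 3·6^2 + 3·6 + 1 (b=6); 6→7: 3·7^3 + 3·7^2 + 3·7 + 1 = 1198; 1198−1 = 1197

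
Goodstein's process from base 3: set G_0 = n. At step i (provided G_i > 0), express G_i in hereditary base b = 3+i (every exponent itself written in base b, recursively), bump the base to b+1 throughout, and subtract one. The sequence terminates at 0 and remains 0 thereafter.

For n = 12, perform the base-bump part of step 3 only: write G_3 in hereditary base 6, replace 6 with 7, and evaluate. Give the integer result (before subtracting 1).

G_0 = 12. HB_3(12) = 3^2 + 3. Bump = 20. G_1 = 19.
G_1 = 19. HB_4(19) = 4^2 + 3. Bump = 28. G_2 = 27.
G_2 = 27. HB_5(27) = 5^2 + 2. Bump = 38. G_3 = 37.

50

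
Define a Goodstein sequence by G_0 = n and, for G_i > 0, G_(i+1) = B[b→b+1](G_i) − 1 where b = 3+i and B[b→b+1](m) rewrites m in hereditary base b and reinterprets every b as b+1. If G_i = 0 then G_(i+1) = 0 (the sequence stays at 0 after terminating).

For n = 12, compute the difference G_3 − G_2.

step 0: 12 = 3^2 + 3; sub 4 for 3: 4^2 + 4; = 20; G_1 = 20−1 = 19
step 1: 19 = 4^2 + 3; sub 5 for 4: 5^2 + 3; = 28; G_2 = 28−1 = 27
step 2: 27 = 5^2 + 2; sub 6 for 5: 6^2 + 2; = 38; G_3 = 38−1 = 37

10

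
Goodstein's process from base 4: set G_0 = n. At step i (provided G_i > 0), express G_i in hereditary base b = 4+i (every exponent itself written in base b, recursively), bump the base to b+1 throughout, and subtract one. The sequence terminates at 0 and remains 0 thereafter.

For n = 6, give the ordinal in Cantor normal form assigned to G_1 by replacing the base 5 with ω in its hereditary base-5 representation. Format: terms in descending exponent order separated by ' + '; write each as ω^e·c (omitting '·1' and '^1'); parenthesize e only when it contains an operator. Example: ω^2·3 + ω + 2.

ω + 1

step 0: 6 = 4 + 2; sub 5 for 4: 5 + 2; = 7; G_1 = 7−1 = 6
step 1: 6 = 5 + 1; sub 6 for 5: 6 + 1; = 7; G_2 = 7−1 = 6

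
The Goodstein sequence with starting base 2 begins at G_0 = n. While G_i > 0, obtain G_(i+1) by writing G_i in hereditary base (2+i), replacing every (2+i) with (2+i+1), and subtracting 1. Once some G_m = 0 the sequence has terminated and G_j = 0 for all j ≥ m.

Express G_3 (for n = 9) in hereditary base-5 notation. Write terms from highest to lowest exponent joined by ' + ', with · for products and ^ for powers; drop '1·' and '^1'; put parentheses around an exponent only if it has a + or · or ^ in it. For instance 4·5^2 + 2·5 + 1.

G_0=9  [base 2] 2^(2 + 1) + 1  →[2↦3]→  3^(3 + 1) + 1 = 82  −1 ⇒ G_1=81
G_1=81  [base 3] 3^(3 + 1)  →[3↦4]→  4^(4 + 1) = 1024  −1 ⇒ G_2=1023
G_2=1023  [base 4] 3·4^4 + 3·4^3 + 3·4^2 + 3·4 + 3  →[4↦5]→  3·5^5 + 3·5^3 + 3·5^2 + 3·5 + 3 = 9843  −1 ⇒ G_3=9842

3·5^5 + 3·5^3 + 3·5^2 + 3·5 + 2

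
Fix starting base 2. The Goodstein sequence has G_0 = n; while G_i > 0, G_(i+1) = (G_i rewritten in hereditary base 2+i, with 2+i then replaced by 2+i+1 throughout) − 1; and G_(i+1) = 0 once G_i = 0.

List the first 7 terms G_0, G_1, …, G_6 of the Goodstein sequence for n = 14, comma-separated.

14, 110, 1281, 18750, 326591, 5862840, 134404971

G_0=14  [base 2] 2^(2 + 1) + 2^2 + 2  →[2↦3]→  3^(3 + 1) + 3^3 + 3 = 111  −1 ⇒ G_1=110
G_1=110  [base 3] 3^(3 + 1) + 3^3 + 2  →[3↦4]→  4^(4 + 1) + 4^4 + 2 = 1282  −1 ⇒ G_2=1281
G_2=1281  [base 4] 4^(4 + 1) + 4^4 + 1  →[4↦5]→  5^(5 + 1) + 5^5 + 1 = 18751  −1 ⇒ G_3=18750
G_3=18750  [base 5] 5^(5 + 1) + 5^5  →[5↦6]→  6^(6 + 1) + 6^6 = 326592  −1 ⇒ G_4=326591
G_4=326591  [base 6] 6^(6 + 1) + 5·6^5 + 5·6^4 + 5·6^3 + 5·6^2 + 5·6 + 5  →[6↦7]→  7^(7 + 1) + 5·7^5 + 5·7^4 + 5·7^3 + 5·7^2 + 5·7 + 5 = 5862841  −1 ⇒ G_5=5862840
G_5=5862840  [base 7] 7^(7 + 1) + 5·7^5 + 5·7^4 + 5·7^3 + 5·7^2 + 5·7 + 4  →[7↦8]→  8^(8 + 1) + 5·8^5 + 5·8^4 + 5·8^3 + 5·8^2 + 5·8 + 4 = 134404972  −1 ⇒ G_6=134404971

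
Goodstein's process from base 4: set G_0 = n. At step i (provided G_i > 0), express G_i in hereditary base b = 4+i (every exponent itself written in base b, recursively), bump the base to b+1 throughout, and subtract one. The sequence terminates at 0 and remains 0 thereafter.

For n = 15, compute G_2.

19

G_0=15  [base 4] 3·4 + 3  →[4↦5]→  3·5 + 3 = 18  −1 ⇒ G_1=17
G_1=17  [base 5] 3·5 + 2  →[5↦6]→  3·6 + 2 = 20  −1 ⇒ G_2=19
G_2=19  [base 6] 3·6 + 1  →[6↦7]→  3·7 + 1 = 22  −1 ⇒ G_3=21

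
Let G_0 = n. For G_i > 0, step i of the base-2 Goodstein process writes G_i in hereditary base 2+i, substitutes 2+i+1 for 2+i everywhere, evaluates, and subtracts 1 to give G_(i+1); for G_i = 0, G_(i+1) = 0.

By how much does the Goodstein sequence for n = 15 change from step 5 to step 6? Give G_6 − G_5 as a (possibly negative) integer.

step 0: 15 = 2^(2 + 1) + 2^2 + 2 + 1; sub 3 for 2: 3^(3 + 1) + 3^3 + 3 + 1; = 112; G_1 = 112−1 = 111
step 1: 111 = 3^(3 + 1) + 3^3 + 3; sub 4 for 3: 4^(4 + 1) + 4^4 + 4; = 1284; G_2 = 1284−1 = 1283
step 2: 1283 = 4^(4 + 1) + 4^4 + 3; sub 5 for 4: 5^(5 + 1) + 5^5 + 3; = 18753; G_3 = 18753−1 = 18752
step 3: 18752 = 5^(5 + 1) + 5^5 + 2; sub 6 for 5: 6^(6 + 1) + 6^6 + 2; = 326594; G_4 = 326594−1 = 326593
step 4: 326593 = 6^(6 + 1) + 6^6 + 1; sub 7 for 6: 7^(7 + 1) + 7^7 + 1; = 6588345; G_5 = 6588345−1 = 6588344
step 5: 6588344 = 7^(7 + 1) + 7^7; sub 8 for 7: 8^(8 + 1) + 8^8; = 150994944; G_6 = 150994944−1 = 150994943

144406599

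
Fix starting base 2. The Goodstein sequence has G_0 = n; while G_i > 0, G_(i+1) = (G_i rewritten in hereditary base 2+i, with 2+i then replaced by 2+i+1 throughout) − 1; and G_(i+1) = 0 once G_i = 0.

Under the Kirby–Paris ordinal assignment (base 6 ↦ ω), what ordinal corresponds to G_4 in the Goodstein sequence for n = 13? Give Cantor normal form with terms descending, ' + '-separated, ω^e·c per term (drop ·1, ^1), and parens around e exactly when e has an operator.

ω^(ω + 1) + ω^3·3 + ω^2·3 + ω·3 + 1

base 2: 13 = 2^(2 + 1) + 2^2 + 1; at 3: 3^(3 + 1) + 3^3 + 1 = 109; next = 108
base 3: 108 = 3^(3 + 1) + 3^3; at 4: 4^(4 + 1) + 4^4 = 1280; next = 1279
base 4: 1279 = 4^(4 + 1) + 3·4^3 + 3·4^2 + 3·4 + 3; at 5: 5^(5 + 1) + 3·5^3 + 3·5^2 + 3·5 + 3 = 16093; next = 16092
base 5: 16092 = 5^(5 + 1) + 3·5^3 + 3·5^2 + 3·5 + 2; at 6: 6^(6 + 1) + 3·6^3 + 3·6^2 + 3·6 + 2 = 280712; next = 280711
base 6: 280711 = 6^(6 + 1) + 3·6^3 + 3·6^2 + 3·6 + 1; at 7: 7^(7 + 1) + 3·7^3 + 3·7^2 + 3·7 + 1 = 5765999; next = 5765998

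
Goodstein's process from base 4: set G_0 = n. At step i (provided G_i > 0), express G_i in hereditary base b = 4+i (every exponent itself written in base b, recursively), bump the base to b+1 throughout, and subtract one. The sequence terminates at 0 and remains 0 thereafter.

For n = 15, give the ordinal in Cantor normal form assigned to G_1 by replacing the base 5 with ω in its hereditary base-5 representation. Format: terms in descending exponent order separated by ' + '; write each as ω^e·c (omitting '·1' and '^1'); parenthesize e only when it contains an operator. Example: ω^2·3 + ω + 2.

(0) 15|_4 = 3·4 + 3 ↦ 3·5 + 3|_5 = 18 ⇒ 17
(1) 17|_5 = 3·5 + 2 ↦ 3·6 + 2|_6 = 20 ⇒ 19

ω·3 + 2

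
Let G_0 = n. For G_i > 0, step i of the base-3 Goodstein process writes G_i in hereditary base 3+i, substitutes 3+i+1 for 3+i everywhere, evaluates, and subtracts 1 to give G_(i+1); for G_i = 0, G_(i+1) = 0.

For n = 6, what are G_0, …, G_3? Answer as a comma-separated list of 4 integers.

6, 7, 7, 7

6 —HB3→ 2·3 —bump→ 2·4 = 8 —(−1)→ 7
7 —HB4→ 4 + 3 —bump→ 5 + 3 = 8 —(−1)→ 7
7 —HB5→ 5 + 2 —bump→ 6 + 2 = 8 —(−1)→ 7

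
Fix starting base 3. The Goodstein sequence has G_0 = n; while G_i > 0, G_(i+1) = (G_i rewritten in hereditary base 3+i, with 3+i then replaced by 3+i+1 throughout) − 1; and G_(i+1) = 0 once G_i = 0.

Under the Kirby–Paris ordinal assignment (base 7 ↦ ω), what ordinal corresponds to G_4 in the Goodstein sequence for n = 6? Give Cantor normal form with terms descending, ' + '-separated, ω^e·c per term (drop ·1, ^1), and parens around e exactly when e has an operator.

6 —HB3→ 2·3 —bump→ 2·4 = 8 —(−1)→ 7
7 —HB4→ 4 + 3 —bump→ 5 + 3 = 8 —(−1)→ 7
7 —HB5→ 5 + 2 —bump→ 6 + 2 = 8 —(−1)→ 7
7 —HB6→ 6 + 1 —bump→ 7 + 1 = 8 —(−1)→ 7
7 —HB7→ 7 —bump→ 8 = 8 —(−1)→ 7

ω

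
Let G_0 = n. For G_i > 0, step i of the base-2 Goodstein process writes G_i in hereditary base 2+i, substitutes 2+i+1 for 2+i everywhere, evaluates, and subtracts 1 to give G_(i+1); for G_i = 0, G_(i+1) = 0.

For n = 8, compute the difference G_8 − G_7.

base 2: 8 = 2^(2 + 1); at 3: 3^(3 + 1) = 81; next = 80
base 3: 80 = 2·3^3 + 2·3^2 + 2·3 + 2; at 4: 2·4^4 + 2·4^2 + 2·4 + 2 = 554; next = 553
base 4: 553 = 2·4^4 + 2·4^2 + 2·4 + 1; at 5: 2·5^5 + 2·5^2 + 2·5 + 1 = 6311; next = 6310
base 5: 6310 = 2·5^5 + 2·5^2 + 2·5; at 6: 2·6^6 + 2·6^2 + 2·6 = 93396; next = 93395
base 6: 93395 = 2·6^6 + 2·6^2 + 6 + 5; at 7: 2·7^7 + 2·7^2 + 7 + 5 = 1647196; next = 1647195
base 7: 1647195 = 2·7^7 + 2·7^2 + 7 + 4; at 8: 2·8^8 + 2·8^2 + 8 + 4 = 33554572; next = 33554571
base 8: 33554571 = 2·8^8 + 2·8^2 + 8 + 3; at 9: 2·9^9 + 2·9^2 + 9 + 3 = 774841152; next = 774841151
base 9: 774841151 = 2·9^9 + 2·9^2 + 9 + 2; at 10: 2·10^10 + 2·10^2 + 10 + 2 = 20000000212; next = 20000000211

19225159060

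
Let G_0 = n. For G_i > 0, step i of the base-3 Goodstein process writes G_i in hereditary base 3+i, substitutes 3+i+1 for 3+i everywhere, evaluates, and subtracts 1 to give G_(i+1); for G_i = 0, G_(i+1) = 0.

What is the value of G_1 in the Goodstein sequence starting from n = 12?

19

base 3: 12 = 3^2 + 3; at 4: 4^2 + 4 = 20; next = 19
base 4: 19 = 4^2 + 3; at 5: 5^2 + 3 = 28; next = 27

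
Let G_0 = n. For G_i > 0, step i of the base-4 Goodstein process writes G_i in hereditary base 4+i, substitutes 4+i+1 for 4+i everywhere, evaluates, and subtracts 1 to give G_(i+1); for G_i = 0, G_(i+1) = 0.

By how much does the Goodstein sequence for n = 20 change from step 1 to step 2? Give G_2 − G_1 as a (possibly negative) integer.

10

G_0 = 20. HB_4(20) = 4^2 + 4. Bump = 30. G_1 = 29.
G_1 = 29. HB_5(29) = 5^2 + 4. Bump = 40. G_2 = 39.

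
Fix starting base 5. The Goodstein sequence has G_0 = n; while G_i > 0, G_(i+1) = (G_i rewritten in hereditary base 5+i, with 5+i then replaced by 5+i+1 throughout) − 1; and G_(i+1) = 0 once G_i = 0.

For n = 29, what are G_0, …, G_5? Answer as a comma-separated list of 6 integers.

i=0: 29 = 5^2 + 4 (b=5); 5→6: 6^2 + 4 = 40; 40−1 = 39
i=1: 39 = 6^2 + 3 (b=6); 6→7: 7^2 + 3 = 52; 52−1 = 51
i=2: 51 = 7^2 + 2 (b=7); 7→8: 8^2 + 2 = 66; 66−1 = 65
i=3: 65 = 8^2 + 1 (b=8); 8→9: 9^2 + 1 = 82; 82−1 = 81
i=4: 81 = 9^2 (b=9); 9→10: 10^2 = 100; 100−1 = 99

29, 39, 51, 65, 81, 99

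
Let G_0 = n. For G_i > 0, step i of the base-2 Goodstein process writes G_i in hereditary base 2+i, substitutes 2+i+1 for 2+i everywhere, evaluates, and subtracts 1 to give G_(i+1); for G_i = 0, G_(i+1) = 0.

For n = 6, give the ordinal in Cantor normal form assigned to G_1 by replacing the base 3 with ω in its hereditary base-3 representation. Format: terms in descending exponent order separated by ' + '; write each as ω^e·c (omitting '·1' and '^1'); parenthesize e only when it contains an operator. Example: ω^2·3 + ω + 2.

G_0 = 6. HB_2(6) = 2^2 + 2. Bump = 30. G_1 = 29.
G_1 = 29. HB_3(29) = 3^3 + 2. Bump = 258. G_2 = 257.

ω^ω + 2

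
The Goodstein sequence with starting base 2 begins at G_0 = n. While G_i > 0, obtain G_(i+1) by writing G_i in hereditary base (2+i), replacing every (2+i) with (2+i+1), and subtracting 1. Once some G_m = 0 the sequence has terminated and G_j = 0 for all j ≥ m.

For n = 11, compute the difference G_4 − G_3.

264310

G_0 = 11. HB_2(11) = 2^(2 + 1) + 2 + 1. Bump = 85. G_1 = 84.
G_1 = 84. HB_3(84) = 3^(3 + 1) + 3. Bump = 1028. G_2 = 1027.
G_2 = 1027. HB_4(1027) = 4^(4 + 1) + 3. Bump = 15628. G_3 = 15627.
G_3 = 15627. HB_5(15627) = 5^(5 + 1) + 2. Bump = 279938. G_4 = 279937.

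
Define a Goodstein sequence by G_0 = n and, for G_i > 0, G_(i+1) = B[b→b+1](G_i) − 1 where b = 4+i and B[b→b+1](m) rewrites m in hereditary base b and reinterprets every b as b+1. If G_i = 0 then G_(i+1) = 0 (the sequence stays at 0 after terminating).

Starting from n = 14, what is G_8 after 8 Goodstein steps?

25

G_0=14  [base 4] 3·4 + 2  →[4↦5]→  3·5 + 2 = 17  −1 ⇒ G_1=16
G_1=16  [base 5] 3·5 + 1  →[5↦6]→  3·6 + 1 = 19  −1 ⇒ G_2=18
G_2=18  [base 6] 3·6  →[6↦7]→  3·7 = 21  −1 ⇒ G_3=20
G_3=20  [base 7] 2·7 + 6  →[7↦8]→  2·8 + 6 = 22  −1 ⇒ G_4=21
G_4=21  [base 8] 2·8 + 5  →[8↦9]→  2·9 + 5 = 23  −1 ⇒ G_5=22
G_5=22  [base 9] 2·9 + 4  →[9↦10]→  2·10 + 4 = 24  −1 ⇒ G_6=23
G_6=23  [base 10] 2·10 + 3  →[10↦11]→  2·11 + 3 = 25  −1 ⇒ G_7=24
G_7=24  [base 11] 2·11 + 2  →[11↦12]→  2·12 + 2 = 26  −1 ⇒ G_8=25
G_8=25  [base 12] 2·12 + 1  →[12↦13]→  2·13 + 1 = 27  −1 ⇒ G_9=26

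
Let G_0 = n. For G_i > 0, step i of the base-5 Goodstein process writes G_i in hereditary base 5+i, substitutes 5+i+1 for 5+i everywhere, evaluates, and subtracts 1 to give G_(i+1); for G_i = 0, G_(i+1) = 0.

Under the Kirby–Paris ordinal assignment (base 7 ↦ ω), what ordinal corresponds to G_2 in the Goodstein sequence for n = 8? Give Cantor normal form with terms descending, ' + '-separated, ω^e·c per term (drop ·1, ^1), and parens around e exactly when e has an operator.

base 5: 8 = 5 + 3; at 6: 6 + 3 = 9; next = 8
base 6: 8 = 6 + 2; at 7: 7 + 2 = 9; next = 8

ω + 1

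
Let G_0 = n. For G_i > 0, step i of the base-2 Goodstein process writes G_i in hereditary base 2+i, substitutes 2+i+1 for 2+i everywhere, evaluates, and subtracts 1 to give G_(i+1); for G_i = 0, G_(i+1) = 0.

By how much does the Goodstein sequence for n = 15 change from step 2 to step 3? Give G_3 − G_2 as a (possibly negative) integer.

17469

[0] 15 ≡ 2^(2 + 1) + 2^2 + 2 + 1 (base 2). Lift 3: 112. −1: 111.
[1] 111 ≡ 3^(3 + 1) + 3^3 + 3 (base 3). Lift 4: 1284. −1: 1283.
[2] 1283 ≡ 4^(4 + 1) + 4^4 + 3 (base 4). Lift 5: 18753. −1: 18752.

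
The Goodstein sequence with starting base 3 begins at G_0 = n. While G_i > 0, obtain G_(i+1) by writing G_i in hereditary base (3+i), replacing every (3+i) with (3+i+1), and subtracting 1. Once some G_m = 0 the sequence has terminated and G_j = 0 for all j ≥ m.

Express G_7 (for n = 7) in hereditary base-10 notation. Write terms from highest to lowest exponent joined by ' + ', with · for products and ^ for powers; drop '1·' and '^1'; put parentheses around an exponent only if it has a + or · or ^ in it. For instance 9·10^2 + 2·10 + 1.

9

G_0 = 7. HB_3(7) = 2·3 + 1. Bump = 9. G_1 = 8.
G_1 = 8. HB_4(8) = 2·4. Bump = 10. G_2 = 9.
G_2 = 9. HB_5(9) = 5 + 4. Bump = 10. G_3 = 9.
G_3 = 9. HB_6(9) = 6 + 3. Bump = 10. G_4 = 9.
G_4 = 9. HB_7(9) = 7 + 2. Bump = 10. G_5 = 9.
G_5 = 9. HB_8(9) = 8 + 1. Bump = 10. G_6 = 9.
G_6 = 9. HB_9(9) = 9. Bump = 10. G_7 = 9.
G_7 = 9. HB_10(9) = 9. Bump = 9. G_8 = 8.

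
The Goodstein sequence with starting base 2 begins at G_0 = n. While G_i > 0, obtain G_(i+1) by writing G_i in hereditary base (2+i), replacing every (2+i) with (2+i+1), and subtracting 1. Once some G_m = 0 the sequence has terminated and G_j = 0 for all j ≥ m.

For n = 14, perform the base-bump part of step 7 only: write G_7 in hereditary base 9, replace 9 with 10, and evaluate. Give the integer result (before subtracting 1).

100000555552

[0] 14 ≡ 2^(2 + 1) + 2^2 + 2 (base 2). Lift 3: 111. −1: 110.
[1] 110 ≡ 3^(3 + 1) + 3^3 + 2 (base 3). Lift 4: 1282. −1: 1281.
[2] 1281 ≡ 4^(4 + 1) + 4^4 + 1 (base 4). Lift 5: 18751. −1: 18750.
[3] 18750 ≡ 5^(5 + 1) + 5^5 (base 5). Lift 6: 326592. −1: 326591.
[4] 326591 ≡ 6^(6 + 1) + 5·6^5 + 5·6^4 + 5·6^3 + 5·6^2 + 5·6 + 5 (base 6). Lift 7: 5862841. −1: 5862840.
[5] 5862840 ≡ 7^(7 + 1) + 5·7^5 + 5·7^4 + 5·7^3 + 5·7^2 + 5·7 + 4 (base 7). Lift 8: 134404972. −1: 134404971.
[6] 134404971 ≡ 8^(8 + 1) + 5·8^5 + 5·8^4 + 5·8^3 + 5·8^2 + 5·8 + 3 (base 8). Lift 9: 3487116549. −1: 3487116548.
[7] 3487116548 ≡ 9^(9 + 1) + 5·9^5 + 5·9^4 + 5·9^3 + 5·9^2 + 5·9 + 2 (base 9). Lift 10: 100000555552. −1: 100000555551.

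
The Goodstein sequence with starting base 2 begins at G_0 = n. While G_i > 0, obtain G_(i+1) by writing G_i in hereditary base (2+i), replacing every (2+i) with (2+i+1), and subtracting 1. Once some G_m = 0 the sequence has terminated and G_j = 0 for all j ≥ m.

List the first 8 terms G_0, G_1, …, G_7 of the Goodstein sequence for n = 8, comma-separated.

8, 80, 553, 6310, 93395, 1647195, 33554571, 774841151

(0) 8|_2 = 2^(2 + 1) ↦ 3^(3 + 1)|_3 = 81 ⇒ 80
(1) 80|_3 = 2·3^3 + 2·3^2 + 2·3 + 2 ↦ 2·4^4 + 2·4^2 + 2·4 + 2|_4 = 554 ⇒ 553
(2) 553|_4 = 2·4^4 + 2·4^2 + 2·4 + 1 ↦ 2·5^5 + 2·5^2 + 2·5 + 1|_5 = 6311 ⇒ 6310
(3) 6310|_5 = 2·5^5 + 2·5^2 + 2·5 ↦ 2·6^6 + 2·6^2 + 2·6|_6 = 93396 ⇒ 93395
(4) 93395|_6 = 2·6^6 + 2·6^2 + 6 + 5 ↦ 2·7^7 + 2·7^2 + 7 + 5|_7 = 1647196 ⇒ 1647195
(5) 1647195|_7 = 2·7^7 + 2·7^2 + 7 + 4 ↦ 2·8^8 + 2·8^2 + 8 + 4|_8 = 33554572 ⇒ 33554571
(6) 33554571|_8 = 2·8^8 + 2·8^2 + 8 + 3 ↦ 2·9^9 + 2·9^2 + 9 + 3|_9 = 774841152 ⇒ 774841151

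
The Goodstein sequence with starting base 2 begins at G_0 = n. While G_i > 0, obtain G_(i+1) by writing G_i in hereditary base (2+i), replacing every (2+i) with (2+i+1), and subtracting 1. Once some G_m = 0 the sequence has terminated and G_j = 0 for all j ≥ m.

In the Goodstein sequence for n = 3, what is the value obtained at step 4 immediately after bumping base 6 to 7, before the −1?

1

[0] 3 ≡ 2 + 1 (base 2). Lift 3: 4. −1: 3.
[1] 3 ≡ 3 (base 3). Lift 4: 4. −1: 3.
[2] 3 ≡ 3 (base 4). Lift 5: 3. −1: 2.
[3] 2 ≡ 2 (base 5). Lift 6: 2. −1: 1.
[4] 1 ≡ 1 (base 6). Lift 7: 1. −1: 0.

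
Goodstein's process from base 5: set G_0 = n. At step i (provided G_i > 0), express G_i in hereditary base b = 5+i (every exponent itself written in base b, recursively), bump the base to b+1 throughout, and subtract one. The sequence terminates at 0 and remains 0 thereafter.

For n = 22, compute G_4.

33

base 5: 22 = 4·5 + 2; at 6: 4·6 + 2 = 26; next = 25
base 6: 25 = 4·6 + 1; at 7: 4·7 + 1 = 29; next = 28
base 7: 28 = 4·7; at 8: 4·8 = 32; next = 31
base 8: 31 = 3·8 + 7; at 9: 3·9 + 7 = 34; next = 33
base 9: 33 = 3·9 + 6; at 10: 3·10 + 6 = 36; next = 35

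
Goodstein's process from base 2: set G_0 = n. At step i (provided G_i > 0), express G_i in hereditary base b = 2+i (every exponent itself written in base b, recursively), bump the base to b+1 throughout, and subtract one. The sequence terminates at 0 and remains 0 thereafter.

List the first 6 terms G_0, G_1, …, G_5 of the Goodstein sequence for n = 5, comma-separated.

5, 27, 255, 467, 775, 1197

G_0 = 5. HB_2(5) = 2^2 + 1. Bump = 28. G_1 = 27.
G_1 = 27. HB_3(27) = 3^3. Bump = 256. G_2 = 255.
G_2 = 255. HB_4(255) = 3·4^3 + 3·4^2 + 3·4 + 3. Bump = 468. G_3 = 467.
G_3 = 467. HB_5(467) = 3·5^3 + 3·5^2 + 3·5 + 2. Bump = 776. G_4 = 775.
G_4 = 775. HB_6(775) = 3·6^3 + 3·6^2 + 3·6 + 1. Bump = 1198. G_5 = 1197.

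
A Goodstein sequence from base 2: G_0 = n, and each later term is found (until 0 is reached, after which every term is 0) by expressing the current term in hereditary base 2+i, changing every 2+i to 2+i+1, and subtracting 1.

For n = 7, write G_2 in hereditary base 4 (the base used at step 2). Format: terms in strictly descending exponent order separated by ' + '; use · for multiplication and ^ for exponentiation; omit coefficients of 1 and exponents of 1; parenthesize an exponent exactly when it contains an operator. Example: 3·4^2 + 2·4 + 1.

4^4 + 3

7 —HB2→ 2^2 + 2 + 1 —bump→ 3^3 + 3 + 1 = 31 —(−1)→ 30
30 —HB3→ 3^3 + 3 —bump→ 4^4 + 4 = 260 —(−1)→ 259
259 —HB4→ 4^4 + 3 —bump→ 5^5 + 3 = 3128 —(−1)→ 3127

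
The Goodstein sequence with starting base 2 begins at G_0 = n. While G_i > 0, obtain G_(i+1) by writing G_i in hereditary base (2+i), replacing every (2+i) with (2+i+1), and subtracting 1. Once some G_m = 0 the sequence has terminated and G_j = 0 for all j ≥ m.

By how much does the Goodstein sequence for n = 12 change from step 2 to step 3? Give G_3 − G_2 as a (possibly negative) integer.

i=0: 12 = 2^(2 + 1) + 2^2 (b=2); 2→3: 3^(3 + 1) + 3^3 = 108; 108−1 = 107
i=1: 107 = 3^(3 + 1) + 2·3^2 + 2·3 + 2 (b=3); 3→4: 4^(4 + 1) + 2·4^2 + 2·4 + 2 = 1066; 1066−1 = 1065
i=2: 1065 = 4^(4 + 1) + 2·4^2 + 2·4 + 1 (b=4); 4→5: 5^(5 + 1) + 2·5^2 + 2·5 + 1 = 15686; 15686−1 = 15685

14620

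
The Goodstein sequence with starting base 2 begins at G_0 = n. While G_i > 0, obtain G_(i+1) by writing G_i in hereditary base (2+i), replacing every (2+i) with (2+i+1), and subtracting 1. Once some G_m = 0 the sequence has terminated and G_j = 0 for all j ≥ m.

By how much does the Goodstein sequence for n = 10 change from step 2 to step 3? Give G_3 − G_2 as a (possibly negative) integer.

14600

[0] 10 ≡ 2^(2 + 1) + 2 (base 2). Lift 3: 84. −1: 83.
[1] 83 ≡ 3^(3 + 1) + 2 (base 3). Lift 4: 1026. −1: 1025.
[2] 1025 ≡ 4^(4 + 1) + 1 (base 4). Lift 5: 15626. −1: 15625.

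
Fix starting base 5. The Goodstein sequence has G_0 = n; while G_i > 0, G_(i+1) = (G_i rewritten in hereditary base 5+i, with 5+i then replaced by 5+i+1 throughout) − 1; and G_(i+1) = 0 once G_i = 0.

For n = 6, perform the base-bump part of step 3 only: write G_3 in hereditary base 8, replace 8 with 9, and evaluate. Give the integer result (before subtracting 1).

(0) 6|_5 = 5 + 1 ↦ 6 + 1|_6 = 7 ⇒ 6
(1) 6|_6 = 6 ↦ 7|_7 = 7 ⇒ 6
(2) 6|_7 = 6 ↦ 6|_8 = 6 ⇒ 5
(3) 5|_8 = 5 ↦ 5|_9 = 5 ⇒ 4

5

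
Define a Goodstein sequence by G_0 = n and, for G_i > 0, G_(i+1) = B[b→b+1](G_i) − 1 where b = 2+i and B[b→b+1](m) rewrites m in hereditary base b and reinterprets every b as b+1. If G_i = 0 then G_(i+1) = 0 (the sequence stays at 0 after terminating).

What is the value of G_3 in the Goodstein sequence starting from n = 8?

6310

base 2: 8 = 2^(2 + 1); at 3: 3^(3 + 1) = 81; next = 80
base 3: 80 = 2·3^3 + 2·3^2 + 2·3 + 2; at 4: 2·4^4 + 2·4^2 + 2·4 + 2 = 554; next = 553
base 4: 553 = 2·4^4 + 2·4^2 + 2·4 + 1; at 5: 2·5^5 + 2·5^2 + 2·5 + 1 = 6311; next = 6310
base 5: 6310 = 2·5^5 + 2·5^2 + 2·5; at 6: 2·6^6 + 2·6^2 + 2·6 = 93396; next = 93395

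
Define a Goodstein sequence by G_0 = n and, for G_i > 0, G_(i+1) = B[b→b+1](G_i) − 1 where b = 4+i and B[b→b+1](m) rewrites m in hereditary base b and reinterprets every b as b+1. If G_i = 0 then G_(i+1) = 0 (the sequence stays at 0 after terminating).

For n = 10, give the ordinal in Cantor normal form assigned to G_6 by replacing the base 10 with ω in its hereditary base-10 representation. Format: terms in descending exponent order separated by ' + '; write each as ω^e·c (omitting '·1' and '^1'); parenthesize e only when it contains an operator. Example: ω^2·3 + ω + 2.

ω + 3

step 0: 10 = 2·4 + 2; sub 5 for 4: 2·5 + 2; = 12; G_1 = 12−1 = 11
step 1: 11 = 2·5 + 1; sub 6 for 5: 2·6 + 1; = 13; G_2 = 13−1 = 12
step 2: 12 = 2·6; sub 7 for 6: 2·7; = 14; G_3 = 14−1 = 13
step 3: 13 = 7 + 6; sub 8 for 7: 8 + 6; = 14; G_4 = 14−1 = 13
step 4: 13 = 8 + 5; sub 9 for 8: 9 + 5; = 14; G_5 = 14−1 = 13
step 5: 13 = 9 + 4; sub 10 for 9: 10 + 4; = 14; G_6 = 14−1 = 13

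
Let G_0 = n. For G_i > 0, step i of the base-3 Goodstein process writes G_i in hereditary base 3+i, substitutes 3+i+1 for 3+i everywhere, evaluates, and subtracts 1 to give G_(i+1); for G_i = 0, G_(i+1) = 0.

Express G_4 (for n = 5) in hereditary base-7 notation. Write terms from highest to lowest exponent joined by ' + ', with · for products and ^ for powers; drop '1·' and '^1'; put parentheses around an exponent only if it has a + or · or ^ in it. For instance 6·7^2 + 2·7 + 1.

(0) 5|_3 = 3 + 2 ↦ 4 + 2|_4 = 6 ⇒ 5
(1) 5|_4 = 4 + 1 ↦ 5 + 1|_5 = 6 ⇒ 5
(2) 5|_5 = 5 ↦ 6|_6 = 6 ⇒ 5
(3) 5|_6 = 5 ↦ 5|_7 = 5 ⇒ 4
(4) 4|_7 = 4 ↦ 4|_8 = 4 ⇒ 3

4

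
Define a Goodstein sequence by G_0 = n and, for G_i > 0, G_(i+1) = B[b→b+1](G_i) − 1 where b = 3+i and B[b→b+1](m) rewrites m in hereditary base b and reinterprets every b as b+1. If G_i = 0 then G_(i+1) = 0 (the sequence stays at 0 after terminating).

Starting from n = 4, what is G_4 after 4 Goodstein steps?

[0] 4 ≡ 3 + 1 (base 3). Lift 4: 5. −1: 4.
[1] 4 ≡ 4 (base 4). Lift 5: 5. −1: 4.
[2] 4 ≡ 4 (base 5). Lift 6: 4. −1: 3.
[3] 3 ≡ 3 (base 6). Lift 7: 3. −1: 2.
[4] 2 ≡ 2 (base 7). Lift 8: 2. −1: 1.

2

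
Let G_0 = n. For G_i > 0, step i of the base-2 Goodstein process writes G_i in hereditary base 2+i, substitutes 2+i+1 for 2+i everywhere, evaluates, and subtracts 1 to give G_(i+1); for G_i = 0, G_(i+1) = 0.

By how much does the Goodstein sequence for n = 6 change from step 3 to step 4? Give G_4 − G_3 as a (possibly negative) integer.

base 2: 6 = 2^2 + 2; at 3: 3^3 + 3 = 30; next = 29
base 3: 29 = 3^3 + 2; at 4: 4^4 + 2 = 258; next = 257
base 4: 257 = 4^4 + 1; at 5: 5^5 + 1 = 3126; next = 3125
base 5: 3125 = 5^5; at 6: 6^6 = 46656; next = 46655

43530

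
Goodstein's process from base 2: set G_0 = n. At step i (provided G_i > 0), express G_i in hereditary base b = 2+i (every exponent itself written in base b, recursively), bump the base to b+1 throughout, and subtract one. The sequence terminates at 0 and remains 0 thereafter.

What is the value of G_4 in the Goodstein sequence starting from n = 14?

326591

G_0 = 14. HB_2(14) = 2^(2 + 1) + 2^2 + 2. Bump = 111. G_1 = 110.
G_1 = 110. HB_3(110) = 3^(3 + 1) + 3^3 + 2. Bump = 1282. G_2 = 1281.
G_2 = 1281. HB_4(1281) = 4^(4 + 1) + 4^4 + 1. Bump = 18751. G_3 = 18750.
G_3 = 18750. HB_5(18750) = 5^(5 + 1) + 5^5. Bump = 326592. G_4 = 326591.
G_4 = 326591. HB_6(326591) = 6^(6 + 1) + 5·6^5 + 5·6^4 + 5·6^3 + 5·6^2 + 5·6 + 5. Bump = 5862841. G_5 = 5862840.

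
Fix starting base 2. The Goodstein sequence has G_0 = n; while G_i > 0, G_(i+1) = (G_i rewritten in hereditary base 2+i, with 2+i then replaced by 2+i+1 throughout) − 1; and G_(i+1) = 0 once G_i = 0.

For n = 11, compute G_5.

i=0: 11 = 2^(2 + 1) + 2 + 1 (b=2); 2→3: 3^(3 + 1) + 3 + 1 = 85; 85−1 = 84
i=1: 84 = 3^(3 + 1) + 3 (b=3); 3→4: 4^(4 + 1) + 4 = 1028; 1028−1 = 1027
i=2: 1027 = 4^(4 + 1) + 3 (b=4); 4→5: 5^(5 + 1) + 3 = 15628; 15628−1 = 15627
i=3: 15627 = 5^(5 + 1) + 2 (b=5); 5→6: 6^(6 + 1) + 2 = 279938; 279938−1 = 279937
i=4: 279937 = 6^(6 + 1) + 1 (b=6); 6→7: 7^(7 + 1) + 1 = 5764802; 5764802−1 = 5764801

5764801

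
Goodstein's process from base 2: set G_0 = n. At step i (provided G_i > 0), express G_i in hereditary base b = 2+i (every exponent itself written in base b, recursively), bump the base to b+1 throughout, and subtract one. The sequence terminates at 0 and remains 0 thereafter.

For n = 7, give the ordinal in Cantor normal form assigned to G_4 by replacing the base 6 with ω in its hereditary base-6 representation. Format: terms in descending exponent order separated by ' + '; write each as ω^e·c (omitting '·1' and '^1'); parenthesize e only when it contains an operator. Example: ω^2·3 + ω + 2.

G_0=7  [base 2] 2^2 + 2 + 1  →[2↦3]→  3^3 + 3 + 1 = 31  −1 ⇒ G_1=30
G_1=30  [base 3] 3^3 + 3  →[3↦4]→  4^4 + 4 = 260  −1 ⇒ G_2=259
G_2=259  [base 4] 4^4 + 3  →[4↦5]→  5^5 + 3 = 3128  −1 ⇒ G_3=3127
G_3=3127  [base 5] 5^5 + 2  →[5↦6]→  6^6 + 2 = 46658  −1 ⇒ G_4=46657
G_4=46657  [base 6] 6^6 + 1  →[6↦7]→  7^7 + 1 = 823544  −1 ⇒ G_5=823543

ω^ω + 1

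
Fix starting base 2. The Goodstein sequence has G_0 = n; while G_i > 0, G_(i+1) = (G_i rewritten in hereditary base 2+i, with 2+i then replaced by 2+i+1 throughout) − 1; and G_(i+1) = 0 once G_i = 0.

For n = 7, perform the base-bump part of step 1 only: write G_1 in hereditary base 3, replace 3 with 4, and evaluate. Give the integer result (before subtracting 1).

7 —HB2→ 2^2 + 2 + 1 —bump→ 3^3 + 3 + 1 = 31 —(−1)→ 30
30 —HB3→ 3^3 + 3 —bump→ 4^4 + 4 = 260 —(−1)→ 259

260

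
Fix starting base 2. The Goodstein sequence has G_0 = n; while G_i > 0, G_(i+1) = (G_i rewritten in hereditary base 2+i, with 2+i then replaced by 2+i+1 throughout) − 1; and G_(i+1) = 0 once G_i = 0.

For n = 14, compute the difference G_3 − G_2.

17469

[0] 14 ≡ 2^(2 + 1) + 2^2 + 2 (base 2). Lift 3: 111. −1: 110.
[1] 110 ≡ 3^(3 + 1) + 3^3 + 2 (base 3). Lift 4: 1282. −1: 1281.
[2] 1281 ≡ 4^(4 + 1) + 4^4 + 1 (base 4). Lift 5: 18751. −1: 18750.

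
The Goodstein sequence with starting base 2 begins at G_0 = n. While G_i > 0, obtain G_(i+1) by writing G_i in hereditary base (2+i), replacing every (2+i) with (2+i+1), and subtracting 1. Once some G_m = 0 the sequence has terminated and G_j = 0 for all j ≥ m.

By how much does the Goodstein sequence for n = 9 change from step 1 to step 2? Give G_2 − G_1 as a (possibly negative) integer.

942

[0] 9 ≡ 2^(2 + 1) + 1 (base 2). Lift 3: 82. −1: 81.
[1] 81 ≡ 3^(3 + 1) (base 3). Lift 4: 1024. −1: 1023.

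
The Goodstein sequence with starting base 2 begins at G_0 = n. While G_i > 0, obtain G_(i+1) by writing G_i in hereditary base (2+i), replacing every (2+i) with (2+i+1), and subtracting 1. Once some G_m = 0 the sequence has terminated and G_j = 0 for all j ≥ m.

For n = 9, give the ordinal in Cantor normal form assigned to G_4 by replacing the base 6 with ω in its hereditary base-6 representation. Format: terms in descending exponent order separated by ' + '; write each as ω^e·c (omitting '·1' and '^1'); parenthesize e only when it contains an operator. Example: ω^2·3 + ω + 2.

G_0=9  [base 2] 2^(2 + 1) + 1  →[2↦3]→  3^(3 + 1) + 1 = 82  −1 ⇒ G_1=81
G_1=81  [base 3] 3^(3 + 1)  →[3↦4]→  4^(4 + 1) = 1024  −1 ⇒ G_2=1023
G_2=1023  [base 4] 3·4^4 + 3·4^3 + 3·4^2 + 3·4 + 3  →[4↦5]→  3·5^5 + 3·5^3 + 3·5^2 + 3·5 + 3 = 9843  −1 ⇒ G_3=9842
G_3=9842  [base 5] 3·5^5 + 3·5^3 + 3·5^2 + 3·5 + 2  →[5↦6]→  3·6^6 + 3·6^3 + 3·6^2 + 3·6 + 2 = 140744  −1 ⇒ G_4=140743
G_4=140743  [base 6] 3·6^6 + 3·6^3 + 3·6^2 + 3·6 + 1  →[6↦7]→  3·7^7 + 3·7^3 + 3·7^2 + 3·7 + 1 = 2471827  −1 ⇒ G_5=2471826

ω^ω·3 + ω^3·3 + ω^2·3 + ω·3 + 1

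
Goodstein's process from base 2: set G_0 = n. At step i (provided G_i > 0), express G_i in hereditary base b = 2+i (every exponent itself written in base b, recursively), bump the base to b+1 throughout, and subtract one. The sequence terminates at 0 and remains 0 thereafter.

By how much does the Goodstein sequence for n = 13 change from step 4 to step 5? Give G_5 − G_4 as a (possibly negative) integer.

5485287

G_0=13  [base 2] 2^(2 + 1) + 2^2 + 1  →[2↦3]→  3^(3 + 1) + 3^3 + 1 = 109  −1 ⇒ G_1=108
G_1=108  [base 3] 3^(3 + 1) + 3^3  →[3↦4]→  4^(4 + 1) + 4^4 = 1280  −1 ⇒ G_2=1279
G_2=1279  [base 4] 4^(4 + 1) + 3·4^3 + 3·4^2 + 3·4 + 3  →[4↦5]→  5^(5 + 1) + 3·5^3 + 3·5^2 + 3·5 + 3 = 16093  −1 ⇒ G_3=16092
G_3=16092  [base 5] 5^(5 + 1) + 3·5^3 + 3·5^2 + 3·5 + 2  →[5↦6]→  6^(6 + 1) + 3·6^3 + 3·6^2 + 3·6 + 2 = 280712  −1 ⇒ G_4=280711
G_4=280711  [base 6] 6^(6 + 1) + 3·6^3 + 3·6^2 + 3·6 + 1  →[6↦7]→  7^(7 + 1) + 3·7^3 + 3·7^2 + 3·7 + 1 = 5765999  −1 ⇒ G_5=5765998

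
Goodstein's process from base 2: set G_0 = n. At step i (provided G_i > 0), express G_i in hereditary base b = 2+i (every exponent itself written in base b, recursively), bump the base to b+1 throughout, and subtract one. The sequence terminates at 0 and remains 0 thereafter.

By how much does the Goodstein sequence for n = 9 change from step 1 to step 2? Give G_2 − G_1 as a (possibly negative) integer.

942

base 2: 9 = 2^(2 + 1) + 1; at 3: 3^(3 + 1) + 1 = 82; next = 81
base 3: 81 = 3^(3 + 1); at 4: 4^(4 + 1) = 1024; next = 1023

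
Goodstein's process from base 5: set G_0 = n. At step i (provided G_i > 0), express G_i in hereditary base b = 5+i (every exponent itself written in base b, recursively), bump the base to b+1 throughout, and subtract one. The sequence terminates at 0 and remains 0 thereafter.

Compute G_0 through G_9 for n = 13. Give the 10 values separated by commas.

base 5: 13 = 2·5 + 3; at 6: 2·6 + 3 = 15; next = 14
base 6: 14 = 2·6 + 2; at 7: 2·7 + 2 = 16; next = 15
base 7: 15 = 2·7 + 1; at 8: 2·8 + 1 = 17; next = 16
base 8: 16 = 2·8; at 9: 2·9 = 18; next = 17
base 9: 17 = 9 + 8; at 10: 10 + 8 = 18; next = 17
base 10: 17 = 10 + 7; at 11: 11 + 7 = 18; next = 17
base 11: 17 = 11 + 6; at 12: 12 + 6 = 18; next = 17
base 12: 17 = 12 + 5; at 13: 13 + 5 = 18; next = 17
base 13: 17 = 13 + 4; at 14: 14 + 4 = 18; next = 17

13, 14, 15, 16, 17, 17, 17, 17, 17, 17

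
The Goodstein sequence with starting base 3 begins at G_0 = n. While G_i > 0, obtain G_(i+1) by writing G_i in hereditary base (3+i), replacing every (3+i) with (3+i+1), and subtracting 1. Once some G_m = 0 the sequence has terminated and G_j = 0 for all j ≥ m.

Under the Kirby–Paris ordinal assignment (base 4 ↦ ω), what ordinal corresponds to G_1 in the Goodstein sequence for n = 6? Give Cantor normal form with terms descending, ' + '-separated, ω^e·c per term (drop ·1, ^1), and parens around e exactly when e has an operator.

G_0=6  [base 3] 2·3  →[3↦4]→  2·4 = 8  −1 ⇒ G_1=7
G_1=7  [base 4] 4 + 3  →[4↦5]→  5 + 3 = 8  −1 ⇒ G_2=7

ω + 3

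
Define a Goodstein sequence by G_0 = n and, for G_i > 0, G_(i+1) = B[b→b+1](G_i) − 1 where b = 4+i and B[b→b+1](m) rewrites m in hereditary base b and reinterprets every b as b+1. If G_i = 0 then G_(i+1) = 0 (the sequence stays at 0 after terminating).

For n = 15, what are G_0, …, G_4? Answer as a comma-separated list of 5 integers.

(0) 15|_4 = 3·4 + 3 ↦ 3·5 + 3|_5 = 18 ⇒ 17
(1) 17|_5 = 3·5 + 2 ↦ 3·6 + 2|_6 = 20 ⇒ 19
(2) 19|_6 = 3·6 + 1 ↦ 3·7 + 1|_7 = 22 ⇒ 21
(3) 21|_7 = 3·7 ↦ 3·8|_8 = 24 ⇒ 23

15, 17, 19, 21, 23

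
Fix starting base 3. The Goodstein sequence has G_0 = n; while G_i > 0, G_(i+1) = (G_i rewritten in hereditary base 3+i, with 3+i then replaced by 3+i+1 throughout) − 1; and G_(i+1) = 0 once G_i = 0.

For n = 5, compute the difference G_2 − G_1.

[0] 5 ≡ 3 + 2 (base 3). Lift 4: 6. −1: 5.
[1] 5 ≡ 4 + 1 (base 4). Lift 5: 6. −1: 5.

0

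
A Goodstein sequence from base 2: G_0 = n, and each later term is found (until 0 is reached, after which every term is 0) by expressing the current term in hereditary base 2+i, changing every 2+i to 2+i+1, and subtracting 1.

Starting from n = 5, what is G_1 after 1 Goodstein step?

27

5 —HB2→ 2^2 + 1 —bump→ 3^3 + 1 = 28 —(−1)→ 27
27 —HB3→ 3^3 —bump→ 4^4 = 256 —(−1)→ 255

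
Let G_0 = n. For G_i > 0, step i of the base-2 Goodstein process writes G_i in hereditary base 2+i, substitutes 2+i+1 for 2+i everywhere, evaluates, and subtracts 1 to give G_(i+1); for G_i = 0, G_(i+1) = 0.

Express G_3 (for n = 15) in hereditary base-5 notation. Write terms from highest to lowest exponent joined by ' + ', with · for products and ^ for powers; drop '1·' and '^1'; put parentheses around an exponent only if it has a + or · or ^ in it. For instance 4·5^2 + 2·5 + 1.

5^(5 + 1) + 5^5 + 2

i=0: 15 = 2^(2 + 1) + 2^2 + 2 + 1 (b=2); 2→3: 3^(3 + 1) + 3^3 + 3 + 1 = 112; 112−1 = 111
i=1: 111 = 3^(3 + 1) + 3^3 + 3 (b=3); 3→4: 4^(4 + 1) + 4^4 + 4 = 1284; 1284−1 = 1283
i=2: 1283 = 4^(4 + 1) + 4^4 + 3 (b=4); 4→5: 5^(5 + 1) + 5^5 + 3 = 18753; 18753−1 = 18752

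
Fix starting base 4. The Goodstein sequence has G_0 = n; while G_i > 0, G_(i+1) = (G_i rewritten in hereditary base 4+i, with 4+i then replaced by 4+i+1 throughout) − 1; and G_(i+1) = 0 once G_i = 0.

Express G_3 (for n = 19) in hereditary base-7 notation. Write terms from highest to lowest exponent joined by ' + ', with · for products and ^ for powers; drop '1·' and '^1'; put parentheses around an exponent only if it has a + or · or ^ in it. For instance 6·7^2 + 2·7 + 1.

19 —HB4→ 4^2 + 3 —bump→ 5^2 + 3 = 28 —(−1)→ 27
27 —HB5→ 5^2 + 2 —bump→ 6^2 + 2 = 38 —(−1)→ 37
37 —HB6→ 6^2 + 1 —bump→ 7^2 + 1 = 50 —(−1)→ 49
49 —HB7→ 7^2 —bump→ 8^2 = 64 —(−1)→ 63

7^2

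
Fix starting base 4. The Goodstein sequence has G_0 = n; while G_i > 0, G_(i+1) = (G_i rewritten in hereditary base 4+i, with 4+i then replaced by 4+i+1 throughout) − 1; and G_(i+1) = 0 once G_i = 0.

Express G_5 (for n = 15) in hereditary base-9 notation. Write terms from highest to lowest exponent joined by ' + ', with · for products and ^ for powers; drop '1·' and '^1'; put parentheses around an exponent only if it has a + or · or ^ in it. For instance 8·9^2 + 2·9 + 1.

G_0=15  [base 4] 3·4 + 3  →[4↦5]→  3·5 + 3 = 18  −1 ⇒ G_1=17
G_1=17  [base 5] 3·5 + 2  →[5↦6]→  3·6 + 2 = 20  −1 ⇒ G_2=19
G_2=19  [base 6] 3·6 + 1  →[6↦7]→  3·7 + 1 = 22  −1 ⇒ G_3=21
G_3=21  [base 7] 3·7  →[7↦8]→  3·8 = 24  −1 ⇒ G_4=23
G_4=23  [base 8] 2·8 + 7  →[8↦9]→  2·9 + 7 = 25  −1 ⇒ G_5=24
G_5=24  [base 9] 2·9 + 6  →[9↦10]→  2·10 + 6 = 26  −1 ⇒ G_6=25

2·9 + 6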